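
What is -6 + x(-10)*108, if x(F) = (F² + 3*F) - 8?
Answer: 6690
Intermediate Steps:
x(F) = -8 + F² + 3*F
-6 + x(-10)*108 = -6 + (-8 + (-10)² + 3*(-10))*108 = -6 + (-8 + 100 - 30)*108 = -6 + 62*108 = -6 + 6696 = 6690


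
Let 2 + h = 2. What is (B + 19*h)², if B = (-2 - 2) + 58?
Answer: 2916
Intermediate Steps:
h = 0 (h = -2 + 2 = 0)
B = 54 (B = -4 + 58 = 54)
(B + 19*h)² = (54 + 19*0)² = (54 + 0)² = 54² = 2916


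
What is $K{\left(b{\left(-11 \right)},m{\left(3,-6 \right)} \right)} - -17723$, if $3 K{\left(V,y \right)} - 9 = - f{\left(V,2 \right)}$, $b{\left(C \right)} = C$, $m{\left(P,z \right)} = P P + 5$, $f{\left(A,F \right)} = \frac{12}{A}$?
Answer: $\frac{194990}{11} \approx 17726.0$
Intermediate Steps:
$m{\left(P,z \right)} = 5 + P^{2}$ ($m{\left(P,z \right)} = P^{2} + 5 = 5 + P^{2}$)
$K{\left(V,y \right)} = 3 - \frac{4}{V}$ ($K{\left(V,y \right)} = 3 + \frac{\left(-1\right) \frac{12}{V}}{3} = 3 + \frac{\left(-12\right) \frac{1}{V}}{3} = 3 - \frac{4}{V}$)
$K{\left(b{\left(-11 \right)},m{\left(3,-6 \right)} \right)} - -17723 = \left(3 - \frac{4}{-11}\right) - -17723 = \left(3 - - \frac{4}{11}\right) + 17723 = \left(3 + \frac{4}{11}\right) + 17723 = \frac{37}{11} + 17723 = \frac{194990}{11}$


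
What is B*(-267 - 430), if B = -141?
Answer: 98277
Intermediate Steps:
B*(-267 - 430) = -141*(-267 - 430) = -141*(-697) = 98277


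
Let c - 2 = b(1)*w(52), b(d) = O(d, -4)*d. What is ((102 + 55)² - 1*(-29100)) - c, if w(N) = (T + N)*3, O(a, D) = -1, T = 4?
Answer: 53915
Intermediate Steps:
b(d) = -d
w(N) = 12 + 3*N (w(N) = (4 + N)*3 = 12 + 3*N)
c = -166 (c = 2 + (-1*1)*(12 + 3*52) = 2 - (12 + 156) = 2 - 1*168 = 2 - 168 = -166)
((102 + 55)² - 1*(-29100)) - c = ((102 + 55)² - 1*(-29100)) - 1*(-166) = (157² + 29100) + 166 = (24649 + 29100) + 166 = 53749 + 166 = 53915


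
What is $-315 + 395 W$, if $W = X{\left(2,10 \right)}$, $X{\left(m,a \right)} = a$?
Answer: $3635$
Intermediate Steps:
$W = 10$
$-315 + 395 W = -315 + 395 \cdot 10 = -315 + 3950 = 3635$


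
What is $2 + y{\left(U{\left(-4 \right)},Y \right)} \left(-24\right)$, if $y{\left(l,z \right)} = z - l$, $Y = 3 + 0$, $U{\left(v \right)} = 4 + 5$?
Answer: $146$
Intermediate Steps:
$U{\left(v \right)} = 9$
$Y = 3$
$2 + y{\left(U{\left(-4 \right)},Y \right)} \left(-24\right) = 2 + \left(3 - 9\right) \left(-24\right) = 2 - -144 = 2 + 144 = 146$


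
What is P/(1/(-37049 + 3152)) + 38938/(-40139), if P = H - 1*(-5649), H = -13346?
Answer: 10472474145113/40139 ≈ 2.6091e+8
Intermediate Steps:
P = -7697 (P = -13346 - 1*(-5649) = -13346 + 5649 = -7697)
P/(1/(-37049 + 3152)) + 38938/(-40139) = -7697/(1/(-37049 + 3152)) + 38938/(-40139) = -7697/(1/(-33897)) + 38938*(-1/40139) = -7697/(-1/33897) - 38938/40139 = -7697*(-33897) - 38938/40139 = 260905209 - 38938/40139 = 10472474145113/40139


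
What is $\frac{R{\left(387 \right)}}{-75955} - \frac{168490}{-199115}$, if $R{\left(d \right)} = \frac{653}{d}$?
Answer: $\frac{141501817273}{167225794065} \approx 0.84617$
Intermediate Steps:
$\frac{R{\left(387 \right)}}{-75955} - \frac{168490}{-199115} = \frac{653 \cdot \frac{1}{387}}{-75955} - \frac{168490}{-199115} = 653 \cdot \frac{1}{387} \left(- \frac{1}{75955}\right) - - \frac{4814}{5689} = \frac{653}{387} \left(- \frac{1}{75955}\right) + \frac{4814}{5689} = - \frac{653}{29394585} + \frac{4814}{5689} = \frac{141501817273}{167225794065}$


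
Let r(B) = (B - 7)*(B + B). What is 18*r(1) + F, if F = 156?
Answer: -60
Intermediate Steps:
r(B) = 2*B*(-7 + B) (r(B) = (-7 + B)*(2*B) = 2*B*(-7 + B))
18*r(1) + F = 18*(2*1*(-7 + 1)) + 156 = 18*(2*1*(-6)) + 156 = 18*(-12) + 156 = -216 + 156 = -60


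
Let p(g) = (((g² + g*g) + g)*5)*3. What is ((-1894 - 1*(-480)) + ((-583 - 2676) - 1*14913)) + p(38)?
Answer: 24304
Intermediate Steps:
p(g) = 15*g + 30*g² (p(g) = (((g² + g²) + g)*5)*3 = ((2*g² + g)*5)*3 = ((g + 2*g²)*5)*3 = (5*g + 10*g²)*3 = 15*g + 30*g²)
((-1894 - 1*(-480)) + ((-583 - 2676) - 1*14913)) + p(38) = ((-1894 - 1*(-480)) + ((-583 - 2676) - 1*14913)) + 15*38*(1 + 2*38) = ((-1894 + 480) + (-3259 - 14913)) + 15*38*(1 + 76) = (-1414 - 18172) + 15*38*77 = -19586 + 43890 = 24304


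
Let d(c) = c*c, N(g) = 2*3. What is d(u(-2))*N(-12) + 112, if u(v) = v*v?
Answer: 208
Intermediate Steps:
N(g) = 6
u(v) = v²
d(c) = c²
d(u(-2))*N(-12) + 112 = ((-2)²)²*6 + 112 = 4²*6 + 112 = 16*6 + 112 = 96 + 112 = 208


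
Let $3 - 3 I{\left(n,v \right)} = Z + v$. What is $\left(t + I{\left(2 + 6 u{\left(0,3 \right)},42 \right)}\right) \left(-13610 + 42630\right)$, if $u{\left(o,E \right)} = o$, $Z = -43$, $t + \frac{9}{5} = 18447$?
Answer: $\frac{1605955192}{3} \approx 5.3532 \cdot 10^{8}$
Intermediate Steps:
$t = \frac{92226}{5}$ ($t = - \frac{9}{5} + 18447 = \frac{92226}{5} \approx 18445.0$)
$I{\left(n,v \right)} = \frac{46}{3} - \frac{v}{3}$ ($I{\left(n,v \right)} = 1 - \frac{-43 + v}{3} = 1 - \left(- \frac{43}{3} + \frac{v}{3}\right) = \frac{46}{3} - \frac{v}{3}$)
$\left(t + I{\left(2 + 6 u{\left(0,3 \right)},42 \right)}\right) \left(-13610 + 42630\right) = \left(\frac{92226}{5} + \left(\frac{46}{3} - 14\right)\right) \left(-13610 + 42630\right) = \left(\frac{92226}{5} + \left(\frac{46}{3} - 14\right)\right) 29020 = \left(\frac{92226}{5} + \frac{4}{3}\right) 29020 = \frac{276698}{15} \cdot 29020 = \frac{1605955192}{3}$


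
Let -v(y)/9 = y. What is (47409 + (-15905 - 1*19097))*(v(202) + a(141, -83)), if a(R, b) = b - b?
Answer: -22555926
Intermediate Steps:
a(R, b) = 0
v(y) = -9*y
(47409 + (-15905 - 1*19097))*(v(202) + a(141, -83)) = (47409 + (-15905 - 1*19097))*(-9*202 + 0) = (47409 + (-15905 - 19097))*(-1818 + 0) = (47409 - 35002)*(-1818) = 12407*(-1818) = -22555926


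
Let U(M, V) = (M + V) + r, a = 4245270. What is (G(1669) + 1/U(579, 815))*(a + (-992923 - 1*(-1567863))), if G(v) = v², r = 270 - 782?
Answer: 5921302146034315/441 ≈ 1.3427e+13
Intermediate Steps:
r = -512
U(M, V) = -512 + M + V (U(M, V) = (M + V) - 512 = -512 + M + V)
(G(1669) + 1/U(579, 815))*(a + (-992923 - 1*(-1567863))) = (1669² + 1/(-512 + 579 + 815))*(4245270 + (-992923 - 1*(-1567863))) = (2785561 + 1/882)*(4245270 + (-992923 + 1567863)) = (2785561 + 1/882)*(4245270 + 574940) = (2456864803/882)*4820210 = 5921302146034315/441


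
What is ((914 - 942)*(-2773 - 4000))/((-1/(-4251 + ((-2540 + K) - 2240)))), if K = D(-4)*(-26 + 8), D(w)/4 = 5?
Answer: 1780946804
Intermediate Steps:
D(w) = 20 (D(w) = 4*5 = 20)
K = -360 (K = 20*(-26 + 8) = 20*(-18) = -360)
((914 - 942)*(-2773 - 4000))/((-1/(-4251 + ((-2540 + K) - 2240)))) = ((914 - 942)*(-2773 - 4000))/((-1/(-4251 + ((-2540 - 360) - 2240)))) = (-28*(-6773))/((-1/(-4251 + (-2900 - 2240)))) = 189644/((-1/(-4251 - 5140))) = 189644/((-1/(-9391))) = 189644/((-1*(-1/9391))) = 189644/(1/9391) = 189644*9391 = 1780946804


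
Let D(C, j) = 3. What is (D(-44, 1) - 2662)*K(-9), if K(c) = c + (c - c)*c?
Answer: 23931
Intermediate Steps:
K(c) = c (K(c) = c + 0*c = c + 0 = c)
(D(-44, 1) - 2662)*K(-9) = (3 - 2662)*(-9) = -2659*(-9) = 23931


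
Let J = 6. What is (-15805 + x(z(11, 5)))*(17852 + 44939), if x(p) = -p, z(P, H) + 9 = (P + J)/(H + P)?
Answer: -15870613623/16 ≈ -9.9191e+8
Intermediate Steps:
z(P, H) = -9 + (6 + P)/(H + P) (z(P, H) = -9 + (P + 6)/(H + P) = -9 + (6 + P)/(H + P))
(-15805 + x(z(11, 5)))*(17852 + 44939) = (-15805 - (6 - 9*5 - 8*11)/(5 + 11))*(17852 + 44939) = (-15805 - (6 - 45 - 88)/16)*62791 = (-15805 - (-127)/16)*62791 = (-15805 - 1*(-127/16))*62791 = (-15805 + 127/16)*62791 = -252753/16*62791 = -15870613623/16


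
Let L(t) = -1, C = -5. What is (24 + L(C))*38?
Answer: 874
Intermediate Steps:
(24 + L(C))*38 = (24 - 1)*38 = 23*38 = 874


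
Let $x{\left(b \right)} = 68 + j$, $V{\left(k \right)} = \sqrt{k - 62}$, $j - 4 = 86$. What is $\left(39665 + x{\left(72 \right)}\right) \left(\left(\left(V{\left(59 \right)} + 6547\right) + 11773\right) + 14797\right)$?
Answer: $1318818291 + 39823 i \sqrt{3} \approx 1.3188 \cdot 10^{9} + 68976.0 i$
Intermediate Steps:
$j = 90$ ($j = 4 + 86 = 90$)
$V{\left(k \right)} = \sqrt{-62 + k}$ ($V{\left(k \right)} = \sqrt{k - 62} = \sqrt{-62 + k}$)
$x{\left(b \right)} = 158$ ($x{\left(b \right)} = 68 + 90 = 158$)
$\left(39665 + x{\left(72 \right)}\right) \left(\left(\left(V{\left(59 \right)} + 6547\right) + 11773\right) + 14797\right) = \left(39665 + 158\right) \left(\left(\left(\sqrt{-62 + 59} + 6547\right) + 11773\right) + 14797\right) = 39823 \left(\left(\left(\sqrt{-3} + 6547\right) + 11773\right) + 14797\right) = 39823 \left(\left(\left(i \sqrt{3} + 6547\right) + 11773\right) + 14797\right) = 39823 \left(\left(\left(6547 + i \sqrt{3}\right) + 11773\right) + 14797\right) = 39823 \left(\left(18320 + i \sqrt{3}\right) + 14797\right) = 39823 \left(33117 + i \sqrt{3}\right) = 1318818291 + 39823 i \sqrt{3}$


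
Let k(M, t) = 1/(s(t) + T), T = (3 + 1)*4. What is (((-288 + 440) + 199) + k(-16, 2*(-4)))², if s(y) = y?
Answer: 7890481/64 ≈ 1.2329e+5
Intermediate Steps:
T = 16 (T = 4*4 = 16)
k(M, t) = 1/(16 + t) (k(M, t) = 1/(t + 16) = 1/(16 + t))
(((-288 + 440) + 199) + k(-16, 2*(-4)))² = (((-288 + 440) + 199) + 1/(16 + 2*(-4)))² = ((152 + 199) + 1/(16 - 8))² = (351 + 1/8)² = (351 + ⅛)² = (2809/8)² = 7890481/64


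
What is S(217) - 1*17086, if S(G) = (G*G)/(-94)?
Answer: -1653173/94 ≈ -17587.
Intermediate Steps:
S(G) = -G²/94 (S(G) = G²*(-1/94) = -G²/94)
S(217) - 1*17086 = -1/94*217² - 1*17086 = -1/94*47089 - 17086 = -47089/94 - 17086 = -1653173/94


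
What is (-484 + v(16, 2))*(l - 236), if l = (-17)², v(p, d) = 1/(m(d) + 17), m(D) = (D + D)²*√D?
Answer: -5721297/223 + 848*√2/223 ≈ -25651.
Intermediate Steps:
m(D) = 4*D^(5/2) (m(D) = (2*D)²*√D = (4*D²)*√D = 4*D^(5/2))
v(p, d) = 1/(17 + 4*d^(5/2)) (v(p, d) = 1/(4*d^(5/2) + 17) = 1/(17 + 4*d^(5/2)))
l = 289
(-484 + v(16, 2))*(l - 236) = (-484 + 1/(17 + 4*2^(5/2)))*(289 - 236) = (-484 + 1/(17 + 4*(4*√2)))*53 = (-484 + 1/(17 + 16*√2))*53 = -25652 + 53/(17 + 16*√2)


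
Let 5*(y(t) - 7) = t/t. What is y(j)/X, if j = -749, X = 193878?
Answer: 2/53855 ≈ 3.7137e-5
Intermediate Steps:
y(t) = 36/5 (y(t) = 7 + (t/t)/5 = 7 + (⅕)*1 = 7 + ⅕ = 36/5)
y(j)/X = (36/5)/193878 = (36/5)*(1/193878) = 2/53855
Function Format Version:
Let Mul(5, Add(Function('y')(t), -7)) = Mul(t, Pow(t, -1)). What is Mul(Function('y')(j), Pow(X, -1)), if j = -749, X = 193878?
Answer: Rational(2, 53855) ≈ 3.7137e-5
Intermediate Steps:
Function('y')(t) = Rational(36, 5) (Function('y')(t) = Add(7, Mul(Rational(1, 5), Mul(t, Pow(t, -1)))) = Add(7, Mul(Rational(1, 5), 1)) = Add(7, Rational(1, 5)) = Rational(36, 5))
Mul(Function('y')(j), Pow(X, -1)) = Mul(Rational(36, 5), Pow(193878, -1)) = Mul(Rational(36, 5), Rational(1, 193878)) = Rational(2, 53855)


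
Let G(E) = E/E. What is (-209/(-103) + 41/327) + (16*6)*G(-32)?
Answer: 3305942/33681 ≈ 98.155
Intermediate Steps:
G(E) = 1
(-209/(-103) + 41/327) + (16*6)*G(-32) = (-209/(-103) + 41/327) + (16*6)*1 = (-209*(-1/103) + 41*(1/327)) + 96*1 = (209/103 + 41/327) + 96 = 72566/33681 + 96 = 3305942/33681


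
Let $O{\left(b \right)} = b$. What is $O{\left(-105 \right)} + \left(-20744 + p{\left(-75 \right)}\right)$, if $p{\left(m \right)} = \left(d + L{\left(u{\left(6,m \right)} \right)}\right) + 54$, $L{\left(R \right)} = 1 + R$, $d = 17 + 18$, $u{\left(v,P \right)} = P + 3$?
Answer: $-20831$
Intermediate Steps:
$u{\left(v,P \right)} = 3 + P$
$d = 35$
$p{\left(m \right)} = 93 + m$ ($p{\left(m \right)} = \left(35 + \left(1 + \left(3 + m\right)\right)\right) + 54 = \left(35 + \left(4 + m\right)\right) + 54 = \left(39 + m\right) + 54 = 93 + m$)
$O{\left(-105 \right)} + \left(-20744 + p{\left(-75 \right)}\right) = -105 + \left(-20744 + \left(93 - 75\right)\right) = -105 + \left(-20744 + 18\right) = -105 - 20726 = -20831$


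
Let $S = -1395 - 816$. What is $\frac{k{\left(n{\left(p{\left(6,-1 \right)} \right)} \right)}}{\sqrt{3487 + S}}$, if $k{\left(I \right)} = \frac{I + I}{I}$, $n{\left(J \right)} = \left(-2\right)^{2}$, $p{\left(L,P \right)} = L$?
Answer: $\frac{\sqrt{319}}{319} \approx 0.055989$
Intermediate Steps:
$n{\left(J \right)} = 4$
$S = -2211$
$k{\left(I \right)} = 2$ ($k{\left(I \right)} = \frac{2 I}{I} = 2$)
$\frac{k{\left(n{\left(p{\left(6,-1 \right)} \right)} \right)}}{\sqrt{3487 + S}} = \frac{2}{\sqrt{3487 - 2211}} = \frac{2}{\sqrt{1276}} = \frac{2}{2 \sqrt{319}} = 2 \frac{\sqrt{319}}{638} = \frac{\sqrt{319}}{319}$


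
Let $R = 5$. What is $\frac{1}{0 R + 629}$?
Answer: $\frac{1}{629} \approx 0.0015898$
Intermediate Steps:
$\frac{1}{0 R + 629} = \frac{1}{0 \cdot 5 + 629} = \frac{1}{0 + 629} = \frac{1}{629}$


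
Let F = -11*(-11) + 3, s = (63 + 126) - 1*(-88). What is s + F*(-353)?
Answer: -43495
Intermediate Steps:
s = 277 (s = 189 + 88 = 277)
F = 124 (F = 121 + 3 = 124)
s + F*(-353) = 277 + 124*(-353) = 277 - 43772 = -43495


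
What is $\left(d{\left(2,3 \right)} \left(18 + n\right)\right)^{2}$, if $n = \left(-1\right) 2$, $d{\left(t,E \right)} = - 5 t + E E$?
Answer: $256$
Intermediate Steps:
$d{\left(t,E \right)} = E^{2} - 5 t$ ($d{\left(t,E \right)} = - 5 t + E^{2} = E^{2} - 5 t$)
$n = -2$
$\left(d{\left(2,3 \right)} \left(18 + n\right)\right)^{2} = \left(\left(3^{2} - 10\right) \left(18 - 2\right)\right)^{2} = \left(\left(9 - 10\right) 16\right)^{2} = \left(\left(-1\right) 16\right)^{2} = \left(-16\right)^{2} = 256$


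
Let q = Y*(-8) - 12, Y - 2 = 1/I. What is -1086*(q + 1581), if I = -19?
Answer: -32053290/19 ≈ -1.6870e+6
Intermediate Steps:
Y = 37/19 (Y = 2 + 1/(-19) = 2 - 1/19 = 37/19 ≈ 1.9474)
q = -524/19 (q = (37/19)*(-8) - 12 = -296/19 - 12 = -524/19 ≈ -27.579)
-1086*(q + 1581) = -1086*(-524/19 + 1581) = -1086*29515/19 = -32053290/19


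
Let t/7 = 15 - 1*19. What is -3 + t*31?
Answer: -871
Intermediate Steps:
t = -28 (t = 7*(15 - 1*19) = 7*(15 - 19) = 7*(-4) = -28)
-3 + t*31 = -3 - 28*31 = -3 - 868 = -871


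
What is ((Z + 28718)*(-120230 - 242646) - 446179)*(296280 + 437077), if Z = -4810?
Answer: -6362668097825559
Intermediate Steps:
((Z + 28718)*(-120230 - 242646) - 446179)*(296280 + 437077) = ((-4810 + 28718)*(-120230 - 242646) - 446179)*(296280 + 437077) = (23908*(-362876) - 446179)*733357 = (-8675639408 - 446179)*733357 = -8676085587*733357 = -6362668097825559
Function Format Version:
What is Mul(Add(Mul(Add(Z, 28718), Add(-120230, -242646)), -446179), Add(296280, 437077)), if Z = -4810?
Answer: -6362668097825559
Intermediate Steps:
Mul(Add(Mul(Add(Z, 28718), Add(-120230, -242646)), -446179), Add(296280, 437077)) = Mul(Add(Mul(Add(-4810, 28718), Add(-120230, -242646)), -446179), Add(296280, 437077)) = Mul(Add(Mul(23908, -362876), -446179), 733357) = Mul(Add(-8675639408, -446179), 733357) = Mul(-8676085587, 733357) = -6362668097825559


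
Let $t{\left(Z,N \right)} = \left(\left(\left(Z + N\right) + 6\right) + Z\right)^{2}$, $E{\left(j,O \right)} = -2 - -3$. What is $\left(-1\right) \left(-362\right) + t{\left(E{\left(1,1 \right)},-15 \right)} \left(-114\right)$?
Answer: $-5224$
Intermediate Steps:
$E{\left(j,O \right)} = 1$ ($E{\left(j,O \right)} = -2 + 3 = 1$)
$t{\left(Z,N \right)} = \left(6 + N + 2 Z\right)^{2}$ ($t{\left(Z,N \right)} = \left(\left(\left(N + Z\right) + 6\right) + Z\right)^{2} = \left(\left(6 + N + Z\right) + Z\right)^{2} = \left(6 + N + 2 Z\right)^{2}$)
$\left(-1\right) \left(-362\right) + t{\left(E{\left(1,1 \right)},-15 \right)} \left(-114\right) = \left(-1\right) \left(-362\right) + \left(6 - 15 + 2 \cdot 1\right)^{2} \left(-114\right) = 362 + \left(6 - 15 + 2\right)^{2} \left(-114\right) = 362 + \left(-7\right)^{2} \left(-114\right) = 362 + 49 \left(-114\right) = 362 - 5586 = -5224$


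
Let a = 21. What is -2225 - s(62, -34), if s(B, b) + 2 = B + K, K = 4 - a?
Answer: -2268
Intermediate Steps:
K = -17 (K = 4 - 1*21 = 4 - 21 = -17)
s(B, b) = -19 + B (s(B, b) = -2 + (B - 17) = -2 + (-17 + B) = -19 + B)
-2225 - s(62, -34) = -2225 - (-19 + 62) = -2225 - 1*43 = -2225 - 43 = -2268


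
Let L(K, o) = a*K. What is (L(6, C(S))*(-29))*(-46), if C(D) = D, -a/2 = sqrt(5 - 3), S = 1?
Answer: -16008*sqrt(2) ≈ -22639.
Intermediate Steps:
a = -2*sqrt(2) (a = -2*sqrt(5 - 3) = -2*sqrt(2) ≈ -2.8284)
L(K, o) = -2*K*sqrt(2) (L(K, o) = (-2*sqrt(2))*K = -2*K*sqrt(2))
(L(6, C(S))*(-29))*(-46) = (-2*6*sqrt(2)*(-29))*(-46) = (-12*sqrt(2)*(-29))*(-46) = (348*sqrt(2))*(-46) = -16008*sqrt(2)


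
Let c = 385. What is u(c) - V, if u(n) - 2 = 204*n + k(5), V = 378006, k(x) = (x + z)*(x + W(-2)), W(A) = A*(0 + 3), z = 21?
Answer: -299490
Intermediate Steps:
W(A) = 3*A (W(A) = A*3 = 3*A)
k(x) = (-6 + x)*(21 + x) (k(x) = (x + 21)*(x + 3*(-2)) = (21 + x)*(x - 6) = (21 + x)*(-6 + x) = (-6 + x)*(21 + x))
u(n) = -24 + 204*n (u(n) = 2 + (204*n + (-126 + 5² + 15*5)) = 2 + (204*n + (-126 + 25 + 75)) = 2 + (204*n - 26) = 2 + (-26 + 204*n) = -24 + 204*n)
u(c) - V = (-24 + 204*385) - 1*378006 = (-24 + 78540) - 378006 = 78516 - 378006 = -299490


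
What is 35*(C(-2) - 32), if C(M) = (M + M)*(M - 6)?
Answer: 0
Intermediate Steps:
C(M) = 2*M*(-6 + M) (C(M) = (2*M)*(-6 + M) = 2*M*(-6 + M))
35*(C(-2) - 32) = 35*(2*(-2)*(-6 - 2) - 32) = 35*(2*(-2)*(-8) - 32) = 35*(32 - 32) = 35*0 = 0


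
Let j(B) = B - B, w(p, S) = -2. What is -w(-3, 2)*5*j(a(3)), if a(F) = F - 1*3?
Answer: 0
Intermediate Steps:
a(F) = -3 + F (a(F) = F - 3 = -3 + F)
j(B) = 0
-w(-3, 2)*5*j(a(3)) = -(-2*5)*0 = -(-10)*0 = -1*0 = 0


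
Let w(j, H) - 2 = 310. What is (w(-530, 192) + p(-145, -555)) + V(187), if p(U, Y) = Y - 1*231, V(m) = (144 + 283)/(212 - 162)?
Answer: -23273/50 ≈ -465.46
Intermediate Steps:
w(j, H) = 312 (w(j, H) = 2 + 310 = 312)
V(m) = 427/50
p(U, Y) = -231 + Y (p(U, Y) = Y - 231 = -231 + Y)
(w(-530, 192) + p(-145, -555)) + V(187) = (312 + (-231 - 555)) + 427/50 = (312 - 786) + 427/50 = -474 + 427/50 = -23273/50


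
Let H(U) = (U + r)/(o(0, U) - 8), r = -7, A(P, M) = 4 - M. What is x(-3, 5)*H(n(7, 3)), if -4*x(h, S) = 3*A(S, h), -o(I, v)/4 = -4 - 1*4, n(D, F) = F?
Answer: 7/8 ≈ 0.87500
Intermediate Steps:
o(I, v) = 32 (o(I, v) = -4*(-4 - 1*4) = -4*(-4 - 4) = -4*(-8) = 32)
x(h, S) = -3 + 3*h/4 (x(h, S) = -3*(4 - h)/4 = -(12 - 3*h)/4 = -3 + 3*h/4)
H(U) = -7/24 + U/24 (H(U) = (U - 7)/(32 - 8) = (-7 + U)/24 = (-7 + U)*(1/24) = -7/24 + U/24)
x(-3, 5)*H(n(7, 3)) = (-3 + (3/4)*(-3))*(-7/24 + (1/24)*3) = (-3 - 9/4)*(-7/24 + 1/8) = -21/4*(-1/6) = 7/8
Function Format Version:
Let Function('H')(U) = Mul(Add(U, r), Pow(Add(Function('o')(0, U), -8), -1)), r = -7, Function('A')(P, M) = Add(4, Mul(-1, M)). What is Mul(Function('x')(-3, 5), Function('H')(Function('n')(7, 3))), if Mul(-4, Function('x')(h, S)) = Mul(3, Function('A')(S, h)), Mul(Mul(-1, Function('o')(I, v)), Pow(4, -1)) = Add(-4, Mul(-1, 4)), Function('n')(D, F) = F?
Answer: Rational(7, 8) ≈ 0.87500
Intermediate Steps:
Function('o')(I, v) = 32 (Function('o')(I, v) = Mul(-4, Add(-4, Mul(-1, 4))) = Mul(-4, Add(-4, -4)) = Mul(-4, -8) = 32)
Function('x')(h, S) = Add(-3, Mul(Rational(3, 4), h)) (Function('x')(h, S) = Mul(Rational(-1, 4), Mul(3, Add(4, Mul(-1, h)))) = Mul(Rational(-1, 4), Add(12, Mul(-3, h))) = Add(-3, Mul(Rational(3, 4), h)))
Function('H')(U) = Add(Rational(-7, 24), Mul(Rational(1, 24), U)) (Function('H')(U) = Mul(Add(U, -7), Pow(Add(32, -8), -1)) = Mul(Add(-7, U), Pow(24, -1)) = Mul(Add(-7, U), Rational(1, 24)) = Add(Rational(-7, 24), Mul(Rational(1, 24), U)))
Mul(Function('x')(-3, 5), Function('H')(Function('n')(7, 3))) = Mul(Add(-3, Mul(Rational(3, 4), -3)), Add(Rational(-7, 24), Mul(Rational(1, 24), 3))) = Mul(Add(-3, Rational(-9, 4)), Add(Rational(-7, 24), Rational(1, 8))) = Mul(Rational(-21, 4), Rational(-1, 6)) = Rational(7, 8)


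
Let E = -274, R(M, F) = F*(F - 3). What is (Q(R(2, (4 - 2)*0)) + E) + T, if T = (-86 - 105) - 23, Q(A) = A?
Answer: -488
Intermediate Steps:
R(M, F) = F*(-3 + F)
T = -214 (T = -191 - 23 = -214)
(Q(R(2, (4 - 2)*0)) + E) + T = (((4 - 2)*0)*(-3 + (4 - 2)*0) - 274) - 214 = ((2*0)*(-3 + 2*0) - 274) - 214 = (0*(-3 + 0) - 274) - 214 = (0*(-3) - 274) - 214 = (0 - 274) - 214 = -274 - 214 = -488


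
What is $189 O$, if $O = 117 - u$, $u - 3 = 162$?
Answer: $-9072$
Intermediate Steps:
$u = 165$ ($u = 3 + 162 = 165$)
$O = -48$ ($O = 117 - 165 = -48$)
$189 O = 189 \left(-48\right) = -9072$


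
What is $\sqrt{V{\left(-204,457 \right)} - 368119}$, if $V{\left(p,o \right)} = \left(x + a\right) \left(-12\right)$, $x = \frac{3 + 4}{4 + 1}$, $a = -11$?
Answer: $\frac{i \sqrt{9200095}}{5} \approx 606.63 i$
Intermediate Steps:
$x = \frac{7}{5} \approx 1.4$
$V{\left(p,o \right)} = \frac{576}{5}$ ($V{\left(p,o \right)} = \left(\frac{7}{5} - 11\right) \left(-12\right) = \left(- \frac{48}{5}\right) \left(-12\right) = \frac{576}{5}$)
$\sqrt{V{\left(-204,457 \right)} - 368119} = \sqrt{\frac{576}{5} - 368119} = \sqrt{- \frac{1840019}{5}} = \frac{i \sqrt{9200095}}{5}$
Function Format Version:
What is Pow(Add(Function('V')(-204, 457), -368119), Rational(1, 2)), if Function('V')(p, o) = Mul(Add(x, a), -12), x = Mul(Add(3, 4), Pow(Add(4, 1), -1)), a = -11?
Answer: Mul(Rational(1, 5), I, Pow(9200095, Rational(1, 2))) ≈ Mul(606.63, I)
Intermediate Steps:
x = Rational(7, 5) (x = Mul(7, Pow(5, -1)) = Mul(7, Rational(1, 5)) = Rational(7, 5) ≈ 1.4000)
Function('V')(p, o) = Rational(576, 5) (Function('V')(p, o) = Mul(Add(Rational(7, 5), -11), -12) = Mul(Rational(-48, 5), -12) = Rational(576, 5))
Pow(Add(Function('V')(-204, 457), -368119), Rational(1, 2)) = Pow(Add(Rational(576, 5), -368119), Rational(1, 2)) = Pow(Rational(-1840019, 5), Rational(1, 2)) = Mul(Rational(1, 5), I, Pow(9200095, Rational(1, 2)))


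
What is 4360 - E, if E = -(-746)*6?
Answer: -116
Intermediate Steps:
E = 4476 (E = -373*(-12) = 4476)
4360 - E = 4360 - 1*4476 = 4360 - 4476 = -116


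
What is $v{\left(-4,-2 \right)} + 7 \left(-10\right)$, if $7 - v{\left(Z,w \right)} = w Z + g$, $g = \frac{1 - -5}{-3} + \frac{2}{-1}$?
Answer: $-67$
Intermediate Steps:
$g = -4$ ($g = \left(1 + 5\right) \left(- \frac{1}{3}\right) + 2 \left(-1\right) = 6 \left(- \frac{1}{3}\right) - 2 = -2 - 2 = -4$)
$v{\left(Z,w \right)} = 11 - Z w$ ($v{\left(Z,w \right)} = 7 - \left(w Z - 4\right) = 7 - \left(Z w - 4\right) = 7 - \left(-4 + Z w\right) = 11 - Z w$)
$v{\left(-4,-2 \right)} + 7 \left(-10\right) = \left(11 - \left(-4\right) \left(-2\right)\right) + 7 \left(-10\right) = \left(11 - 8\right) - 70 = 3 - 70 = -67$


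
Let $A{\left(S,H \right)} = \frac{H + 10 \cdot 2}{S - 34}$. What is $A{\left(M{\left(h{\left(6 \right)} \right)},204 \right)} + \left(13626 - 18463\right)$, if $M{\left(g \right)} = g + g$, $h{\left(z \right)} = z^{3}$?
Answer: $- \frac{962451}{199} \approx -4836.4$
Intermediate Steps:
$M{\left(g \right)} = 2 g$
$A{\left(S,H \right)} = \frac{20 + H}{-34 + S}$ ($A{\left(S,H \right)} = \frac{H + 20}{-34 + S} = \frac{20 + H}{-34 + S}$)
$A{\left(M{\left(h{\left(6 \right)} \right)},204 \right)} + \left(13626 - 18463\right) = \frac{20 + 204}{-34 + 2 \cdot 6^{3}} + \left(13626 - 18463\right) = \frac{1}{-34 + 2 \cdot 216} \cdot 224 + \left(13626 - 18463\right) = \frac{1}{-34 + 432} \cdot 224 - 4837 = \frac{1}{398} \cdot 224 - 4837 = \frac{112}{199} - 4837 = - \frac{962451}{199}$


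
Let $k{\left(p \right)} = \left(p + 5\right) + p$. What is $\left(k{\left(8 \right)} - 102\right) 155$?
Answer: $-12555$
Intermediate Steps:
$k{\left(p \right)} = 5 + 2 p$ ($k{\left(p \right)} = \left(5 + p\right) + p = 5 + 2 p$)
$\left(k{\left(8 \right)} - 102\right) 155 = \left(\left(5 + 2 \cdot 8\right) - 102\right) 155 = \left(\left(5 + 16\right) - 102\right) 155 = \left(21 - 102\right) 155 = \left(-81\right) 155 = -12555$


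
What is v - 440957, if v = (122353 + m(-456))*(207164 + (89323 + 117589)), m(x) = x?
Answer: 50474181215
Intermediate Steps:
v = 50474622172 (v = (122353 - 456)*(207164 + (89323 + 117589)) = 121897*(207164 + 206912) = 121897*414076 = 50474622172)
v - 440957 = 50474622172 - 440957 = 50474181215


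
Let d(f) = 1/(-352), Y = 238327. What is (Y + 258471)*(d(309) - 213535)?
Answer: -18670742172079/176 ≈ -1.0608e+11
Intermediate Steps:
d(f) = -1/352
(Y + 258471)*(d(309) - 213535) = (238327 + 258471)*(-1/352 - 213535) = 496798*(-75164321/352) = -18670742172079/176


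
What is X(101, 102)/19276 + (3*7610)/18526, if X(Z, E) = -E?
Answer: 109545357/89276794 ≈ 1.2270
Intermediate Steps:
X(101, 102)/19276 + (3*7610)/18526 = -1*102/19276 + (3*7610)/18526 = -102*1/19276 + 22830*(1/18526) = -51/9638 + 11415/9263 = 109545357/89276794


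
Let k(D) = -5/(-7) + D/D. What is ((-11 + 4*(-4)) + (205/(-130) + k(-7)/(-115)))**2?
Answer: 358114874329/438064900 ≈ 817.49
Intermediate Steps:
k(D) = 12/7 (k(D) = -5*(-1/7) + 1 = 5/7 + 1 = 12/7)
((-11 + 4*(-4)) + (205/(-130) + k(-7)/(-115)))**2 = ((-11 + 4*(-4)) + (205/(-130) + (12/7)/(-115)))**2 = ((-11 - 16) + (205*(-1/130) + (12/7)*(-1/115)))**2 = (-27 + (-41/26 - 12/805))**2 = (-27 - 33317/20930)**2 = (-598427/20930)**2 = 358114874329/438064900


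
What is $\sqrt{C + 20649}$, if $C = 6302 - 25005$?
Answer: $\sqrt{1946} \approx 44.113$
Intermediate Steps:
$C = -18703$ ($C = 6302 - 25005 = -18703$)
$\sqrt{C + 20649} = \sqrt{-18703 + 20649} = \sqrt{1946}$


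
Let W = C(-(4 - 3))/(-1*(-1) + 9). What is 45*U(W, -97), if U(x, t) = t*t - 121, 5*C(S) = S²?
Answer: 417960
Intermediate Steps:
C(S) = S²/5
W = 1/50 (W = ((-(4 - 3))²/5)/(-1*(-1) + 9) = ((-1*1)²/5)/(1 + 9) = ((⅕)*(-1)²)/10 = ((⅕)*1)*(⅒) = (⅕)*(⅒) = 1/50 ≈ 0.020000)
U(x, t) = -121 + t² (U(x, t) = t² - 121 = -121 + t²)
45*U(W, -97) = 45*(-121 + (-97)²) = 45*(-121 + 9409) = 45*9288 = 417960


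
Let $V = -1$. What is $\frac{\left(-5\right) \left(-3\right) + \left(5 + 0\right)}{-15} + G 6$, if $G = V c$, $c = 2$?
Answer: $- \frac{40}{3} \approx -13.333$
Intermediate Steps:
$G = -2$ ($G = \left(-1\right) 2 = -2$)
$\frac{\left(-5\right) \left(-3\right) + \left(5 + 0\right)}{-15} + G 6 = \frac{\left(-5\right) \left(-3\right) + \left(5 + 0\right)}{-15} - 12 = \left(15 + 5\right) \left(- \frac{1}{15}\right) - 12 = 20 \left(- \frac{1}{15}\right) - 12 = - \frac{4}{3} - 12 = - \frac{40}{3}$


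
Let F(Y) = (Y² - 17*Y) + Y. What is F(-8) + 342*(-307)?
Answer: -104802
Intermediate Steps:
F(Y) = Y² - 16*Y
F(-8) + 342*(-307) = -8*(-16 - 8) + 342*(-307) = -8*(-24) - 104994 = 192 - 104994 = -104802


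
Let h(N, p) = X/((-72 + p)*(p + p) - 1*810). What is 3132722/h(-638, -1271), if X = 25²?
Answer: 10692280927312/625 ≈ 1.7108e+10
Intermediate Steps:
X = 625
h(N, p) = 625/(-810 + 2*p*(-72 + p)) (h(N, p) = 625/((-72 + p)*(p + p) - 1*810) = 625/((-72 + p)*(2*p) - 810) = 625/(2*p*(-72 + p) - 810) = 625/(-810 + 2*p*(-72 + p)))
3132722/h(-638, -1271) = 3132722/((625/(2*(-405 + (-1271)² - 72*(-1271))))) = 3132722/((625/(2*(-405 + 1615441 + 91512)))) = 3132722/(((625/2)/1706548)) = 3132722/(((625/2)*(1/1706548))) = 3132722/(625/3413096) = 3132722*(3413096/625) = 10692280927312/625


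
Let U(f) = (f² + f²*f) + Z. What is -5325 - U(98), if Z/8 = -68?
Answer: -955577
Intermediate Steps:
Z = -544 (Z = 8*(-68) = -544)
U(f) = -544 + f² + f³ (U(f) = (f² + f²*f) - 544 = (f² + f³) - 544 = -544 + f² + f³)
-5325 - U(98) = -5325 - (-544 + 98² + 98³) = -5325 - (-544 + 9604 + 941192) = -5325 - 1*950252 = -5325 - 950252 = -955577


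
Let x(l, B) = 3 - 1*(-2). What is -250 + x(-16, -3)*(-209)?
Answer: -1295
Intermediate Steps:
x(l, B) = 5 (x(l, B) = 3 + 2 = 5)
-250 + x(-16, -3)*(-209) = -250 + 5*(-209) = -250 - 1045 = -1295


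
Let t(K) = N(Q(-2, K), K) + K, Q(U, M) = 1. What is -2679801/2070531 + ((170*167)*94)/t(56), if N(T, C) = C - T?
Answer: 613916200061/25536549 ≈ 24041.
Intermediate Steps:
t(K) = -1 + 2*K (t(K) = (K - 1*1) + K = (K - 1) + K = (-1 + K) + K = -1 + 2*K)
-2679801/2070531 + ((170*167)*94)/t(56) = -2679801/2070531 + ((170*167)*94)/(-1 + 2*56) = -2679801*1/2070531 + (28390*94)/(-1 + 112) = -893267/690177 + 2668660/111 = 613916200061/25536549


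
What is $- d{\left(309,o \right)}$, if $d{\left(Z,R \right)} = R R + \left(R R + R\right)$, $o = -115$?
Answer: $-26335$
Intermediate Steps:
$d{\left(Z,R \right)} = R + 2 R^{2}$ ($d{\left(Z,R \right)} = R^{2} + \left(R^{2} + R\right) = R^{2} + \left(R + R^{2}\right) = R + 2 R^{2}$)
$- d{\left(309,o \right)} = - \left(-115\right) \left(1 + 2 \left(-115\right)\right) = - \left(-115\right) \left(1 - 230\right) = - \left(-115\right) \left(-229\right) = \left(-1\right) 26335 = -26335$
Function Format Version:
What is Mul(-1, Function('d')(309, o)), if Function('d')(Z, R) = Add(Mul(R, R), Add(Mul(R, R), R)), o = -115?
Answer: -26335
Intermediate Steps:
Function('d')(Z, R) = Add(R, Mul(2, Pow(R, 2))) (Function('d')(Z, R) = Add(Pow(R, 2), Add(Pow(R, 2), R)) = Add(Pow(R, 2), Add(R, Pow(R, 2))) = Add(R, Mul(2, Pow(R, 2))))
Mul(-1, Function('d')(309, o)) = Mul(-1, Mul(-115, Add(1, Mul(2, -115)))) = Mul(-1, Mul(-115, Add(1, -230))) = Mul(-1, Mul(-115, -229)) = Mul(-1, 26335) = -26335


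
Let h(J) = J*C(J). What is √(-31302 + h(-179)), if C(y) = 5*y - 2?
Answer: √129261 ≈ 359.53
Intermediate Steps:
C(y) = -2 + 5*y
h(J) = J*(-2 + 5*J)
√(-31302 + h(-179)) = √(-31302 - 179*(-2 + 5*(-179))) = √(-31302 - 179*(-2 - 895)) = √(-31302 - 179*(-897)) = √(-31302 + 160563) = √129261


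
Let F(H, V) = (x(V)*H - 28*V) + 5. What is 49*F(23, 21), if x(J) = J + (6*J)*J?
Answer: 2977142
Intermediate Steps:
x(J) = J + 6*J**2
F(H, V) = 5 - 28*V + H*V*(1 + 6*V) (F(H, V) = ((V*(1 + 6*V))*H - 28*V) + 5 = (H*V*(1 + 6*V) - 28*V) + 5 = (-28*V + H*V*(1 + 6*V)) + 5 = 5 - 28*V + H*V*(1 + 6*V))
49*F(23, 21) = 49*(5 - 28*21 + 23*21*(1 + 6*21)) = 49*(5 - 588 + 23*21*(1 + 126)) = 49*(5 - 588 + 23*21*127) = 49*(5 - 588 + 61341) = 49*60758 = 2977142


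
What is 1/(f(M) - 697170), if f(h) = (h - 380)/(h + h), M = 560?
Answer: -56/39041511 ≈ -1.4344e-6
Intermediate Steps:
f(h) = (-380 + h)/(2*h) (f(h) = (-380 + h)/((2*h)) = (-380 + h)*(1/(2*h)) = (-380 + h)/(2*h))
1/(f(M) - 697170) = 1/((1/2)*(-380 + 560)/560 - 697170) = 1/((1/2)*(1/560)*180 - 697170) = 1/(9/56 - 697170) = 1/(-39041511/56) = -56/39041511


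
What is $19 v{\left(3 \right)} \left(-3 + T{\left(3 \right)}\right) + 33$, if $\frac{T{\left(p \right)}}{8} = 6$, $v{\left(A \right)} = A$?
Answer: $2598$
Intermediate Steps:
$T{\left(p \right)} = 48$ ($T{\left(p \right)} = 8 \cdot 6 = 48$)
$19 v{\left(3 \right)} \left(-3 + T{\left(3 \right)}\right) + 33 = 19 \cdot 3 \left(-3 + 48\right) + 33 = 19 \cdot 3 \cdot 45 + 33 = 19 \cdot 135 + 33 = 2565 + 33 = 2598$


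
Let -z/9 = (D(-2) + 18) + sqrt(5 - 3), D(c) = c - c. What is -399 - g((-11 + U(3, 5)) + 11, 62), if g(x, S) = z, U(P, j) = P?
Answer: -237 + 9*sqrt(2) ≈ -224.27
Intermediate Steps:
D(c) = 0
z = -162 - 9*sqrt(2) (z = -9*((0 + 18) + sqrt(5 - 3)) = -9*(18 + sqrt(2)) = -162 - 9*sqrt(2) ≈ -174.73)
g(x, S) = -162 - 9*sqrt(2)
-399 - g((-11 + U(3, 5)) + 11, 62) = -399 - (-162 - 9*sqrt(2)) = -399 + (162 + 9*sqrt(2)) = -237 + 9*sqrt(2)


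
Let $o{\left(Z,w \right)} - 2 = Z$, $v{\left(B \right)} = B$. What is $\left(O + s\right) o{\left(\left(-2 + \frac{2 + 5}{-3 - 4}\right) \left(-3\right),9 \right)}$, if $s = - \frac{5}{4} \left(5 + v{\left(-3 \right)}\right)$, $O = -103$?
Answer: $- \frac{2321}{2} \approx -1160.5$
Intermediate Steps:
$o{\left(Z,w \right)} = 2 + Z$
$s = - \frac{5}{2}$ ($s = - \frac{5}{4} \left(5 - 3\right) = \left(-5\right) \frac{1}{4} \cdot 2 = \left(- \frac{5}{4}\right) 2 = - \frac{5}{2} \approx -2.5$)
$\left(O + s\right) o{\left(\left(-2 + \frac{2 + 5}{-3 - 4}\right) \left(-3\right),9 \right)} = \left(-103 - \frac{5}{2}\right) \left(2 + \left(-2 + \frac{2 + 5}{-3 - 4}\right) \left(-3\right)\right) = - \frac{211 \left(2 + \left(-2 + \frac{7}{-7}\right) \left(-3\right)\right)}{2} = - \frac{211 \left(2 + \left(-2 + 7 \left(- \frac{1}{7}\right)\right) \left(-3\right)\right)}{2} = - \frac{211 \left(2 + \left(-2 - 1\right) \left(-3\right)\right)}{2} = - \frac{211 \left(2 - -9\right)}{2} = - \frac{211 \left(2 + 9\right)}{2} = \left(- \frac{211}{2}\right) 11 = - \frac{2321}{2}$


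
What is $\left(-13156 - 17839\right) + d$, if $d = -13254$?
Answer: $-44249$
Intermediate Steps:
$\left(-13156 - 17839\right) + d = \left(-13156 - 17839\right) - 13254 = -30995 - 13254 = -44249$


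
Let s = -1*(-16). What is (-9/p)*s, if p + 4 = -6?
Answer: 72/5 ≈ 14.400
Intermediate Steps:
p = -10 (p = -4 - 6 = -10)
s = 16
(-9/p)*s = -9/(-10)*16 = -9*(-1/10)*16 = (9/10)*16 = 72/5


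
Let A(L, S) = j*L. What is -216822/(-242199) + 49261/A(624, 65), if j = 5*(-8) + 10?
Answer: -874673011/503773920 ≈ -1.7362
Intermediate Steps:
j = -30 (j = -40 + 10 = -30)
A(L, S) = -30*L
-216822/(-242199) + 49261/A(624, 65) = -216822/(-242199) + 49261/((-30*624)) = -216822*(-1/242199) + 49261/(-18720) = 72274/80733 + 49261*(-1/18720) = 72274/80733 - 49261/18720 = -874673011/503773920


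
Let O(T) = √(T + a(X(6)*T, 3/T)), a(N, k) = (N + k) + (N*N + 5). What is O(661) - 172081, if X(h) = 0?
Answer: -172081 + √290991369/661 ≈ -1.7206e+5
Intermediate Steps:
a(N, k) = 5 + N + k + N² (a(N, k) = (N + k) + (N² + 5) = (N + k) + (5 + N²) = 5 + N + k + N²)
O(T) = √(5 + T + 3/T) (O(T) = √(T + (5 + 0*T + 3/T + (0*T)²)) = √(T + (5 + 0 + 3/T + 0²)) = √(T + (5 + 0 + 3/T + 0)) = √(T + (5 + 3/T)) = √(5 + T + 3/T))
O(661) - 172081 = √(5 + 661 + 3/661) - 172081 = √(440229/661) - 172081 = √290991369/661 - 172081 = -172081 + √290991369/661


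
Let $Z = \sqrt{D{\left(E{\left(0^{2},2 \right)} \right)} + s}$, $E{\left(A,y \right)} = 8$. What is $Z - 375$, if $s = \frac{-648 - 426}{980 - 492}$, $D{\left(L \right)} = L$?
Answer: $-375 + \frac{\sqrt{86315}}{122} \approx -372.59$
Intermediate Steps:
$s = - \frac{537}{244}$ ($s = - \frac{1074}{488} = \left(-1074\right) \frac{1}{488} = - \frac{537}{244} \approx -2.2008$)
$Z = \frac{\sqrt{86315}}{122}$ ($Z = \sqrt{8 - \frac{537}{244}} = \sqrt{\frac{1415}{244}} = \frac{\sqrt{86315}}{122} \approx 2.4081$)
$Z - 375 = \frac{\sqrt{86315}}{122} - 375 = -375 + \frac{\sqrt{86315}}{122}$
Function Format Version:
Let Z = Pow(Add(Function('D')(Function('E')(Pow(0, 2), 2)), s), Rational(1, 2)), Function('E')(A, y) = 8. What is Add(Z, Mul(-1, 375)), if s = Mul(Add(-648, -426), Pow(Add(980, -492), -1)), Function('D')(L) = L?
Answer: Add(-375, Mul(Rational(1, 122), Pow(86315, Rational(1, 2)))) ≈ -372.59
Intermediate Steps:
s = Rational(-537, 244) (s = Mul(-1074, Pow(488, -1)) = Mul(-1074, Rational(1, 488)) = Rational(-537, 244) ≈ -2.2008)
Z = Mul(Rational(1, 122), Pow(86315, Rational(1, 2))) (Z = Pow(Add(8, Rational(-537, 244)), Rational(1, 2)) = Pow(Rational(1415, 244), Rational(1, 2)) = Mul(Rational(1, 122), Pow(86315, Rational(1, 2))) ≈ 2.4081)
Add(Z, Mul(-1, 375)) = Add(Mul(Rational(1, 122), Pow(86315, Rational(1, 2))), Mul(-1, 375)) = Add(Mul(Rational(1, 122), Pow(86315, Rational(1, 2))), -375) = Add(-375, Mul(Rational(1, 122), Pow(86315, Rational(1, 2))))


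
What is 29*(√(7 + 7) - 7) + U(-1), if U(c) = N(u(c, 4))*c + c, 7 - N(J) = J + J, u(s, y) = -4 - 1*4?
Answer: -227 + 29*√14 ≈ -118.49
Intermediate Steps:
u(s, y) = -8 (u(s, y) = -4 - 4 = -8)
N(J) = 7 - 2*J (N(J) = 7 - (J + J) = 7 - 2*J)
U(c) = 24*c (U(c) = (7 - 2*(-8))*c + c = (7 + 16)*c + c = 23*c + c = 24*c)
29*(√(7 + 7) - 7) + U(-1) = 29*(√(7 + 7) - 7) + 24*(-1) = 29*(√14 - 7) - 24 = 29*(-7 + √14) - 24 = (-203 + 29*√14) - 24 = -227 + 29*√14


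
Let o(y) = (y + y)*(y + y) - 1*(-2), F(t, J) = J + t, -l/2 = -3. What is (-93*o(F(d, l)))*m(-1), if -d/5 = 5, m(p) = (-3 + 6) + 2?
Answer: -672390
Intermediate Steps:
l = 6 (l = -2*(-3) = 6)
m(p) = 5 (m(p) = 3 + 2 = 5)
d = -25 (d = -5*5 = -25)
o(y) = 2 + 4*y² (o(y) = (2*y)*(2*y) + 2 = 4*y² + 2 = 2 + 4*y²)
(-93*o(F(d, l)))*m(-1) = -93*(2 + 4*(6 - 25)²)*5 = -93*(2 + 4*(-19)²)*5 = -93*(2 + 4*361)*5 = -93*(2 + 1444)*5 = -93*1446*5 = -134478*5 = -672390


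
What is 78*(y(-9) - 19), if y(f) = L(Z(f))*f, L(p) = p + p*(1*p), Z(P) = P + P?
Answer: -216294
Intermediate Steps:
Z(P) = 2*P
L(p) = p + p² (L(p) = p + p*p = p + p²)
y(f) = 2*f²*(1 + 2*f) (y(f) = ((2*f)*(1 + 2*f))*f = (2*f*(1 + 2*f))*f = 2*f²*(1 + 2*f))
78*(y(-9) - 19) = 78*((-9)²*(2 + 4*(-9)) - 19) = 78*(81*(2 - 36) - 19) = 78*(81*(-34) - 19) = 78*(-2754 - 19) = 78*(-2773) = -216294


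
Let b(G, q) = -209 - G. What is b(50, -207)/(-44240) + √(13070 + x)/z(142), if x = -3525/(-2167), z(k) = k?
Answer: 37/6320 + √61382907905/307714 ≈ 0.81100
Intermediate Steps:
x = 3525/2167 (x = -3525*(-1/2167) = 3525/2167 ≈ 1.6267)
b(50, -207)/(-44240) + √(13070 + x)/z(142) = (-209 - 1*50)/(-44240) + √(13070 + 3525/2167)/142 = (-209 - 50)*(-1/44240) + √(28326215/2167)*(1/142) = -259*(-1/44240) + (√61382907905/2167)*(1/142) = 37/6320 + √61382907905/307714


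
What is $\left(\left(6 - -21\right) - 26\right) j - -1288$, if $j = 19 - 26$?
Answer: $1281$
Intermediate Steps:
$j = -7$
$\left(\left(6 - -21\right) - 26\right) j - -1288 = \left(\left(6 - -21\right) - 26\right) \left(-7\right) - -1288 = \left(\left(6 + 21\right) - 26\right) \left(-7\right) + 1288 = \left(27 - 26\right) \left(-7\right) + 1288 = 1 \left(-7\right) + 1288 = -7 + 1288 = 1281$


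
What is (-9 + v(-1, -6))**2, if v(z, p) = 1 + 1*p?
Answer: 196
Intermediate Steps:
v(z, p) = 1 + p
(-9 + v(-1, -6))**2 = (-9 + (1 - 6))**2 = (-9 - 5)**2 = (-14)**2 = 196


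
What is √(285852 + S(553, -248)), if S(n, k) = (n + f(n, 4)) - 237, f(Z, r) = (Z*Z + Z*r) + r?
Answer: √594193 ≈ 770.84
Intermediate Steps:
f(Z, r) = r + Z² + Z*r (f(Z, r) = (Z² + Z*r) + r = r + Z² + Z*r)
S(n, k) = -233 + n² + 5*n (S(n, k) = (n + (4 + n² + n*4)) - 237 = (n + (4 + n² + 4*n)) - 237 = (4 + n² + 5*n) - 237 = -233 + n² + 5*n)
√(285852 + S(553, -248)) = √(285852 + (-233 + 553² + 5*553)) = √(285852 + (-233 + 305809 + 2765)) = √(285852 + 308341) = √594193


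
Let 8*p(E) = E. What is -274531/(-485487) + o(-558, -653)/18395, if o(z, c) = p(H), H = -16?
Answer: 5049026771/8930533365 ≈ 0.56537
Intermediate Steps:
p(E) = E/8
o(z, c) = -2 (o(z, c) = (1/8)*(-16) = -2)
-274531/(-485487) + o(-558, -653)/18395 = -274531/(-485487) - 2/18395 = -274531*(-1/485487) - 2*1/18395 = 274531/485487 - 2/18395 = 5049026771/8930533365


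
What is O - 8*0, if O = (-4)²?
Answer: 16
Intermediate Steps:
O = 16
O - 8*0 = 16 - 8*0 = 16 + 0 = 16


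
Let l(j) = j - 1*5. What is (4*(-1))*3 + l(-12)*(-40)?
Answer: 668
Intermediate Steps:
l(j) = -5 + j (l(j) = j - 5 = -5 + j)
(4*(-1))*3 + l(-12)*(-40) = (4*(-1))*3 + (-5 - 12)*(-40) = -4*3 - 17*(-40) = -12 + 680 = 668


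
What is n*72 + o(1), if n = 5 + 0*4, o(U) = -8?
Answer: 352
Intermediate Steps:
n = 5 (n = 5 + 0 = 5)
n*72 + o(1) = 5*72 - 8 = 360 - 8 = 352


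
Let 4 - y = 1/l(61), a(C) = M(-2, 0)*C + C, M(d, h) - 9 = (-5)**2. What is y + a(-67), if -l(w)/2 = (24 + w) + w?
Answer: -683571/292 ≈ -2341.0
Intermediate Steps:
M(d, h) = 34 (M(d, h) = 9 + (-5)**2 = 9 + 25 = 34)
l(w) = -48 - 4*w (l(w) = -2*((24 + w) + w) = -2*(24 + 2*w) = -48 - 4*w)
a(C) = 35*C (a(C) = 34*C + C = 35*C)
y = 1169/292 (y = 4 - 1/(-48 - 4*61) = 4 - 1/(-48 - 244) = 4 - 1/(-292) = 4 - 1*(-1/292) = 4 + 1/292 = 1169/292 ≈ 4.0034)
y + a(-67) = 1169/292 + 35*(-67) = 1169/292 - 2345 = -683571/292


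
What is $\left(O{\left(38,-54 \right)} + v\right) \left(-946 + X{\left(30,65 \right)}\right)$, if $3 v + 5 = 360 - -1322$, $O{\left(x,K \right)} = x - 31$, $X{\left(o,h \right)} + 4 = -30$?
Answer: $-554680$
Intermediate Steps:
$X{\left(o,h \right)} = -34$ ($X{\left(o,h \right)} = -4 - 30 = -34$)
$O{\left(x,K \right)} = -31 + x$ ($O{\left(x,K \right)} = x - 31 = -31 + x$)
$v = 559$ ($v = - \frac{5}{3} + \frac{360 - -1322}{3} = - \frac{5}{3} + \frac{360 + 1322}{3} = - \frac{5}{3} + \frac{1}{3} \cdot 1682 = - \frac{5}{3} + \frac{1682}{3} = 559$)
$\left(O{\left(38,-54 \right)} + v\right) \left(-946 + X{\left(30,65 \right)}\right) = \left(\left(-31 + 38\right) + 559\right) \left(-946 - 34\right) = \left(7 + 559\right) \left(-980\right) = 566 \left(-980\right) = -554680$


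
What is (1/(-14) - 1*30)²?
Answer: 177241/196 ≈ 904.29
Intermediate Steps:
(1/(-14) - 1*30)² = (-1/14 - 30)² = (-421/14)² = 177241/196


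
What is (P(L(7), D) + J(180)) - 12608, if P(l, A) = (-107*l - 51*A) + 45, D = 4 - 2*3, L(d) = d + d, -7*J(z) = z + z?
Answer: -98073/7 ≈ -14010.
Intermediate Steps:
J(z) = -2*z/7 (J(z) = -(z + z)/7 = -2*z/7)
L(d) = 2*d
D = -2 (D = 4 - 6 = -2)
P(l, A) = 45 - 107*l - 51*A
(P(L(7), D) + J(180)) - 12608 = ((45 - 214*7 - 51*(-2)) - 2/7*180) - 12608 = ((45 - 107*14 + 102) - 360/7) - 12608 = ((45 - 1498 + 102) - 360/7) - 12608 = (-1351 - 360/7) - 12608 = -9817/7 - 12608 = -98073/7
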